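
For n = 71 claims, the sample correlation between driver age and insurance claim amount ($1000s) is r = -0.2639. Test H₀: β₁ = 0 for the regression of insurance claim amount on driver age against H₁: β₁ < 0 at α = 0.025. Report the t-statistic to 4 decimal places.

t = -2.2727

t = r·√(n − 2)/√(1 − r²) = -0.2639·√69/√0.930357 = -2.2727.
df = n − 2 = 69.
One-sided p ≈ 0.0131, which is < 0.025, so reject H₀.
There is evidence of a linear association between driver age and insurance claim amount.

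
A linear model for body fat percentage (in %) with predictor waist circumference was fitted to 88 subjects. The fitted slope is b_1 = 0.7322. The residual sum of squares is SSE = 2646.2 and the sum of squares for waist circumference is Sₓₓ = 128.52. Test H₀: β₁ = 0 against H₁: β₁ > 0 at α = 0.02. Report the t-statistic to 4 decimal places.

t = 1.4964

MSE = SSE/(n − 2) = 2646.2/86 = 30.7698.
SE(b_1) = √(MSE/Sₓₓ) = √(30.7698/128.52) = 0.489302.
t = 0.7322 / 0.489302 = 1.4964.
df = n − 2 = 86.
One-sided p ≈ 0.0691, which is ≥ 0.02, so fail to reject H₀.
The data do not give significant evidence that the true slope on waist circumference is positive.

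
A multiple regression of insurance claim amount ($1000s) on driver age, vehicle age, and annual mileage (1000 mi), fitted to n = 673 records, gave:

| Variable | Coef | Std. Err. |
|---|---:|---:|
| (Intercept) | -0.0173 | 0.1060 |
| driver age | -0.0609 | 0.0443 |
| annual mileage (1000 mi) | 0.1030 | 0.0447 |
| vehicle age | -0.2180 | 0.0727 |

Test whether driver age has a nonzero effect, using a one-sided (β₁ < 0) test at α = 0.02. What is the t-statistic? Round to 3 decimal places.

t = -1.375

Read off: b = -0.0609, SE = 0.0443 for driver age.
H₀: β₁ = 0 vs H₁: β₁ < 0.
t = -0.0609 / 0.0443 = -1.375.
df = n − k − 1 = 673 − 3 − 1 = 669.
One-sided p ≈ 0.0848, which is ≥ 0.02, so fail to reject H₀.
The data do not give significant evidence that the true slope on driver age is negative, holding the other predictors fixed.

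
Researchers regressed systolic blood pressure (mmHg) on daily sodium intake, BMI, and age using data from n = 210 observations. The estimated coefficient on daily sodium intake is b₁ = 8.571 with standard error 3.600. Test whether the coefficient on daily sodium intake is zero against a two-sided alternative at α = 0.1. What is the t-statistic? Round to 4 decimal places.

H₀: β₁ = 0 vs H₁: β₁ ≠ 0.
t = (b₁ − β₁⁰)/SE = 8.571 / 3.600 = 2.3808.
df = n − k − 1 = 210 − 3 − 1 = 206.
Two-sided p ≈ 0.0182, which is < 0.1, so reject H₀.
There is evidence that daily sodium intake is associated with systolic blood pressure, holding the other predictors fixed.

t = 2.3808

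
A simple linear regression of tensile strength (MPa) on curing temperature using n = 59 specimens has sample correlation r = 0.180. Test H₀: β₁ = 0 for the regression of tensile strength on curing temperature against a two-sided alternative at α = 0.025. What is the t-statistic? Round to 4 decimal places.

t = 1.3815

t = r·√(n − 2)/√(1 − r²) = 0.180·√57/√0.9676 = 1.3815.
df = n − 2 = 57.
Two-sided p ≈ 0.1725, which is ≥ 0.025, so fail to reject H₀.
The data do not give significant evidence of a linear association between curing temperature and tensile strength.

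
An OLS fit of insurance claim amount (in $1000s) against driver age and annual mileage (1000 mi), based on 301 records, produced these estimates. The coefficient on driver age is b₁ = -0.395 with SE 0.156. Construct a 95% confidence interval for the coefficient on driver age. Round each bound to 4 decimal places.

df = n − k − 1 = 301 − 2 − 1 = 298.
t* = t_{0.025, 298} = 1.967957.
Margin = t* × SE = 1.967957 × 0.156 = 0.307001.
CI: -0.395 ± 0.307001 → (-0.7020, -0.0880).
With 95% confidence, each one-unit increase in driver age is associated with a change of between -0.7020 and -0.0880 $1000s in insurance claim amount, holding the other predictors fixed.

(-0.7020, -0.0880)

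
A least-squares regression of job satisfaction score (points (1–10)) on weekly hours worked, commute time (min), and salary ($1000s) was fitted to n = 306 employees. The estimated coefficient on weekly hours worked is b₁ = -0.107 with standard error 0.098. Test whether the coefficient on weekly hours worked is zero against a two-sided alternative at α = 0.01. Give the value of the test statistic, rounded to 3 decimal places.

H₀: β₁ = 0 vs H₁: β₁ ≠ 0.
t = (b₁ − β₁⁰)/SE = -0.107 / 0.098 = -1.092.
df = n − k − 1 = 306 − 3 − 1 = 302.
Two-sided p ≈ 0.2758, which is ≥ 0.01, so fail to reject H₀.
The data do not give significant evidence of an association between weekly hours worked and job satisfaction score, after adjusting for the other predictors.

t = -1.092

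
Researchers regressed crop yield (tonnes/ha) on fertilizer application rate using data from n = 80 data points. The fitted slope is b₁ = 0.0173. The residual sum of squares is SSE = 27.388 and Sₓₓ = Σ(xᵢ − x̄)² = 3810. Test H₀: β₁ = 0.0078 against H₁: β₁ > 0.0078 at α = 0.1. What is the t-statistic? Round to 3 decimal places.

t = 0.990

MSE = SSE/(n − 2) = 27.388/78 = 0.351128.
SE(b₁) = √(MSE/Sₓₓ) = √(0.351128/3810) = 0.00959998.
t = (0.0173 − 0.0078) / 0.00959998 = 0.990.
df = n − 2 = 78.
One-sided p ≈ 0.1627, which is ≥ 0.1, so fail to reject H₀.
The data do not give significant evidence that the true slope on fertilizer application rate exceeds 0.0078 tonnes/ha per unit.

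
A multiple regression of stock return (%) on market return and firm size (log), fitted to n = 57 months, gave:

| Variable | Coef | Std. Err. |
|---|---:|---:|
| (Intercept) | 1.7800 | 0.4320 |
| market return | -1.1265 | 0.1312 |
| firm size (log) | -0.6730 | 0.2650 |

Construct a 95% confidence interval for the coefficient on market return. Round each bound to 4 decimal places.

(-1.3895, -0.8635)

Read off: b = -1.1265, SE = 0.1312 for market return.
df = n − k − 1 = 57 − 2 − 1 = 54.
t* = t_{0.025, 54} = 2.004879.
Margin = t* × SE = 2.004879 × 0.1312 = 0.263040.
CI: -1.1265 ± 0.263040 → (-1.3895, -0.8635).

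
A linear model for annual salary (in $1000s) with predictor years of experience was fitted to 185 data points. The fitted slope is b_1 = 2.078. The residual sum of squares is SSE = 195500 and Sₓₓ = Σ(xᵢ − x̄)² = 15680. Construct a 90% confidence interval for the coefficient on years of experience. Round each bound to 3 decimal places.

MSE = SSE/(n − 2) = 195500/183 = 1068.31.
SE(b_1) = √(MSE/Sₓₓ) = √(1068.31/15680) = 0.261021.
df = n − 2 = 183.
t* = t_{0.05, 183} = 1.653223.
Margin = t* × SE = 1.653223 × 0.261021 = 0.43153.
CI: 2.078 ± 0.43153 → (1.646, 2.510).
With 90% confidence, each one-unit increase in years of experience is associated with a change of between 1.646 and 2.510 $1000s in annual salary.

(1.646, 2.510)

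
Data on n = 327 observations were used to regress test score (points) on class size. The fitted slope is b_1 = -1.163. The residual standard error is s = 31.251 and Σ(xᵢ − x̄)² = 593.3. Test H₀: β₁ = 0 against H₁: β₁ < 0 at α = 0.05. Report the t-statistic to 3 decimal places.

t = -0.906

SE(b_1) = s/√Sₓₓ = 31.251/√593.3 = 1.283.
t = -1.163 / 1.283 = -0.906.
df = n − 2 = 325.
One-sided p ≈ 0.1827, which is ≥ 0.05, so fail to reject H₀.
The data do not give significant evidence that the true slope on class size is negative.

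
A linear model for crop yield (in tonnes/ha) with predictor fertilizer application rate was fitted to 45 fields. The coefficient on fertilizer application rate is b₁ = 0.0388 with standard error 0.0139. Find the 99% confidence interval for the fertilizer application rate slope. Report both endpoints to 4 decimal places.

df = n − 2 = 45 − 2 = 43.
t* = t_{0.005, 43} = 2.695102.
Margin = t* × SE = 2.695102 × 0.0139 = 0.037462.
CI: 0.0388 ± 0.037462 → (0.0013, 0.0763).
With 99% confidence, each one-unit increase in fertilizer application rate is associated with a change of between 0.0013 and 0.0763 tonnes/ha in crop yield.

(0.0013, 0.0763)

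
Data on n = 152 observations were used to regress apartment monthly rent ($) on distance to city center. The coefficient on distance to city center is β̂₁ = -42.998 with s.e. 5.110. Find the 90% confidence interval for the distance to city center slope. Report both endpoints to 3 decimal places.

(-51.455, -34.541)

df = n − 2 = 152 − 2 = 150.
t* = t_{0.05, 150} = 1.655076.
Margin = t* × SE = 1.655076 × 5.110 = 8.45744.
CI: -42.998 ± 8.45744 → (-51.455, -34.541).
With 90% confidence, each one-unit increase in distance to city center is associated with a change of between -51.455 and -34.541 $ in apartment monthly rent.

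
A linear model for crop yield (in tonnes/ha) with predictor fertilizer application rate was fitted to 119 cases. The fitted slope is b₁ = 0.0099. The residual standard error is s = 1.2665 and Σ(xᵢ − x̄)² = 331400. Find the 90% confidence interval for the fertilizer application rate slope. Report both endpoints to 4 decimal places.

(0.0063, 0.0135)

SE(b₁) = s/√Sₓₓ = 1.2665/√331400 = 0.00220003.
df = n − 2 = 117.
t* = t_{0.05, 117} = 1.657982.
Margin = t* × SE = 1.657982 × 0.00220003 = 0.003648.
CI: 0.0099 ± 0.003648 → (0.0063, 0.0135).
With 90% confidence, each one-unit increase in fertilizer application rate is associated with a change of between 0.0063 and 0.0135 tonnes/ha in crop yield.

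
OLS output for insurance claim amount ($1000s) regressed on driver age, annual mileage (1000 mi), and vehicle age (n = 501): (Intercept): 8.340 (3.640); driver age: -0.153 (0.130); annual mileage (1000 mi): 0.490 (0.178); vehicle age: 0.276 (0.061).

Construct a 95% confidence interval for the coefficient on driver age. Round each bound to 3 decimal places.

(-0.408, 0.102)

Read off: b = -0.153, SE = 0.130 for driver age.
df = n − k − 1 = 501 − 3 − 1 = 497.
t* = t_{0.025, 497} = 1.964749.
Margin = t* × SE = 1.964749 × 0.130 = 0.25542.
CI: -0.153 ± 0.25542 → (-0.408, 0.102).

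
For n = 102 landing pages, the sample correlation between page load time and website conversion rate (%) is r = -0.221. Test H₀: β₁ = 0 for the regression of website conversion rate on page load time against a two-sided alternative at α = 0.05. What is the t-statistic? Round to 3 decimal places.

t = r·√(n − 2)/√(1 − r²) = -0.221·√100/√0.951159 = -2.266.
df = n − 2 = 100.
Two-sided p ≈ 0.0256, which is < 0.05, so reject H₀.
There is evidence of a linear association between page load time and website conversion rate.

t = -2.266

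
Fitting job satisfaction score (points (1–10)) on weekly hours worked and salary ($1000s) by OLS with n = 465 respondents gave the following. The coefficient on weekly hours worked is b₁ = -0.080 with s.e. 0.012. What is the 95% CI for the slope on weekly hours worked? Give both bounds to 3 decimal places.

df = n − k − 1 = 465 − 2 − 1 = 462.
t* = t_{0.025, 462} = 1.965112.
Margin = t* × SE = 1.965112 × 0.012 = 0.02358.
CI: -0.080 ± 0.02358 → (-0.104, -0.056).
With 95% confidence, each one-unit increase in weekly hours worked is associated with a change of between -0.104 and -0.056 points (1–10) in job satisfaction score, holding the other predictors fixed.

(-0.104, -0.056)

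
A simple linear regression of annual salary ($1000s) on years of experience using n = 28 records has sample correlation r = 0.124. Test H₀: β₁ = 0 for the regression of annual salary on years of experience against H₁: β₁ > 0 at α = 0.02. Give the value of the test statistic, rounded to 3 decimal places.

t = 0.637

t = r·√(n − 2)/√(1 − r²) = 0.124·√26/√0.984624 = 0.637.
df = n − 2 = 26.
One-sided p ≈ 0.2648, which is ≥ 0.02, so fail to reject H₀.
The data do not give significant evidence of a linear association between years of experience and annual salary.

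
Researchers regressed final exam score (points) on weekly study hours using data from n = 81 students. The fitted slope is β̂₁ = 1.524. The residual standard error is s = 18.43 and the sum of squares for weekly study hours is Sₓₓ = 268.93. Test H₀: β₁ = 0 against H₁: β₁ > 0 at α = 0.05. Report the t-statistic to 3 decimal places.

t = 1.356

SE(β̂₁) = s/√Sₓₓ = 18.43/√268.93 = 1.12384.
t = 1.524 / 1.12384 = 1.356.
df = n − 2 = 79.
One-sided p ≈ 0.0895, which is ≥ 0.05, so fail to reject H₀.
The data do not give significant evidence that the true slope on weekly study hours is positive.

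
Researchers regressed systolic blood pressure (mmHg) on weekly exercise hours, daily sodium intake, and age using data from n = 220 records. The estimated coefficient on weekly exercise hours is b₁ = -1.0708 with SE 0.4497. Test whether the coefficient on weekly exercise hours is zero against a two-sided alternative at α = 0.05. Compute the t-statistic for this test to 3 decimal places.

t = -2.381

H₀: β₁ = 0 vs H₁: β₁ ≠ 0.
t = (b₁ − β₁⁰)/SE = -1.0708 / 0.4497 = -2.381.
df = n − k − 1 = 220 − 3 − 1 = 216.
Two-sided p ≈ 0.0181, which is < 0.05, so reject H₀.
There is evidence that weekly exercise hours is associated with systolic blood pressure, holding the other predictors fixed.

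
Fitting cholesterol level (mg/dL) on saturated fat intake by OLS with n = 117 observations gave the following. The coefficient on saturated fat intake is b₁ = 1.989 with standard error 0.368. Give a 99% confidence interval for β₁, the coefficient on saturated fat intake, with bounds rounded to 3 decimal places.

(1.025, 2.953)

df = n − 2 = 117 − 2 = 115.
t* = t_{0.005, 115} = 2.619258.
Margin = t* × SE = 2.619258 × 0.368 = 0.96389.
CI: 1.989 ± 0.96389 → (1.025, 2.953).
With 99% confidence, each one-unit increase in saturated fat intake is associated with a change of between 1.025 and 2.953 mg/dL in cholesterol level.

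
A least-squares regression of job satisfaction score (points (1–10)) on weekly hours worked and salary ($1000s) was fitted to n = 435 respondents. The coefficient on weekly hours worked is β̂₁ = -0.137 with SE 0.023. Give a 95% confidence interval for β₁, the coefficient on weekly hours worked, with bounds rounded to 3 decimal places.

df = n − k − 1 = 435 − 2 − 1 = 432.
t* = t_{0.025, 432} = 1.965471.
Margin = t* × SE = 1.965471 × 0.023 = 0.04521.
CI: -0.137 ± 0.04521 → (-0.182, -0.092).
With 95% confidence, each one-unit increase in weekly hours worked is associated with a change of between -0.182 and -0.092 points (1–10) in job satisfaction score, holding the other predictors fixed.

(-0.182, -0.092)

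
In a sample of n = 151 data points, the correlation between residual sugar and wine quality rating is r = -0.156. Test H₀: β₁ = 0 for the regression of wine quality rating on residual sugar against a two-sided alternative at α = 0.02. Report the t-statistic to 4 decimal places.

t = r·√(n − 2)/√(1 − r²) = -0.156·√149/√0.975664 = -1.9278.
df = n − 2 = 149.
Two-sided p ≈ 0.0558, which is ≥ 0.02, so fail to reject H₀.
The data do not give significant evidence of a linear association between residual sugar and wine quality rating.

t = -1.9278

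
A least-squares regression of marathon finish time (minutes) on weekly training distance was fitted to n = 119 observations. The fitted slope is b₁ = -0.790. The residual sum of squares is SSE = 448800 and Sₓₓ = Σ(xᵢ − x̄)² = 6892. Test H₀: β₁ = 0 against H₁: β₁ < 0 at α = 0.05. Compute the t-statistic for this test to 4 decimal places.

MSE = SSE/(n − 2) = 448800/117 = 3835.9.
SE(b₁) = √(MSE/Sₓₓ) = √(3835.9/6892) = 0.746038.
t = -0.790 / 0.746038 = -1.0589.
df = n − 2 = 117.
One-sided p ≈ 0.1459, which is ≥ 0.05, so fail to reject H₀.
The data do not give significant evidence that the true slope on weekly training distance is negative.

t = -1.0589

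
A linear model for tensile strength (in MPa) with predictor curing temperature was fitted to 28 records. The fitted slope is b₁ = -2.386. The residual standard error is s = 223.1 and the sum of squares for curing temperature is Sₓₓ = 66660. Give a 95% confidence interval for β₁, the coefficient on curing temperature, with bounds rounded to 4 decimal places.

(-4.1622, -0.6098)

SE(b₁) = s/√Sₓₓ = 223.1/√66660 = 0.864106.
df = n − 2 = 26.
t* = t_{0.025, 26} = 2.055529.
Margin = t* × SE = 2.055529 × 0.864106 = 1.776195.
CI: -2.386 ± 1.776195 → (-4.1622, -0.6098).
With 95% confidence, each one-unit increase in curing temperature is associated with a change of between -4.1622 and -0.6098 MPa in tensile strength.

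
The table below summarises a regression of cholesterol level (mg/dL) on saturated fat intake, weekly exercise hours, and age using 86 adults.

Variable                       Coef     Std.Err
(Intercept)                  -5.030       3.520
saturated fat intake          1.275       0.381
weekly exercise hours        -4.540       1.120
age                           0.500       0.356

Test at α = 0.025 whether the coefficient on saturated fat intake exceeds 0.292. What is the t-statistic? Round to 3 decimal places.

t = 2.580

Read off: b = 1.275, SE = 0.381 for saturated fat intake.
H₀: β₁ = 0.292 vs H₁: β₁ > 0.292.
t = (1.275 − 0.292) / 0.381 = 2.580.
df = n − k − 1 = 86 − 3 − 1 = 82.
One-sided p ≈ 0.0058, which is < 0.025, so reject H₀.
There is evidence that the true slope on saturated fat intake exceeds 0.292 mg/dL per unit, holding the other predictors fixed.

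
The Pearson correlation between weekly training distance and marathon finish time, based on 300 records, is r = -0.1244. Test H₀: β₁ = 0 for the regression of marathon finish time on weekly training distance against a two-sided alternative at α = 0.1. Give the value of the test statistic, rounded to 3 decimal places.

t = -2.164

t = r·√(n − 2)/√(1 − r²) = -0.1244·√298/√0.984525 = -2.164.
df = n − 2 = 298.
Two-sided p ≈ 0.0312, which is < 0.1, so reject H₀.
There is evidence of a linear association between weekly training distance and marathon finish time.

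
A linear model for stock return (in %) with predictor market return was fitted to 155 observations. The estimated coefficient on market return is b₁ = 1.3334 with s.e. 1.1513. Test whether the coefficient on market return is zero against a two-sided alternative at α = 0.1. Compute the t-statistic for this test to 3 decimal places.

H₀: β₁ = 0 vs H₁: β₁ ≠ 0.
t = (b₁ − β₁⁰)/SE = 1.3334 / 1.1513 = 1.158.
df = n − 2 = 155 − 2 = 153.
Two-sided p ≈ 0.2486, which is ≥ 0.1, so fail to reject H₀.
The data do not give significant evidence of an association between market return and stock return.

t = 1.158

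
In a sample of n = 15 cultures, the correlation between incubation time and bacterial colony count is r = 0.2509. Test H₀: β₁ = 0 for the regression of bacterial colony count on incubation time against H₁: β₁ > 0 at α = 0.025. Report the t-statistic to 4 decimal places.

t = 0.9345

t = r·√(n − 2)/√(1 − r²) = 0.2509·√13/√0.937049 = 0.9345.
df = n − 2 = 13.
One-sided p ≈ 0.1835, which is ≥ 0.025, so fail to reject H₀.
The data do not give significant evidence of a linear association between incubation time and bacterial colony count.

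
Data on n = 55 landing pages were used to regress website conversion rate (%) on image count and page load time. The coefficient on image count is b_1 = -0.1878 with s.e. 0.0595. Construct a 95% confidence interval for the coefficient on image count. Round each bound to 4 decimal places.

df = n − k − 1 = 55 − 2 − 1 = 52.
t* = t_{0.025, 52} = 2.006647.
Margin = t* × SE = 2.006647 × 0.0595 = 0.119395.
CI: -0.1878 ± 0.119395 → (-0.3072, -0.0684).
With 95% confidence, each one-unit increase in image count is associated with a change of between -0.3072 and -0.0684 % in website conversion rate, holding the other predictors fixed.

(-0.3072, -0.0684)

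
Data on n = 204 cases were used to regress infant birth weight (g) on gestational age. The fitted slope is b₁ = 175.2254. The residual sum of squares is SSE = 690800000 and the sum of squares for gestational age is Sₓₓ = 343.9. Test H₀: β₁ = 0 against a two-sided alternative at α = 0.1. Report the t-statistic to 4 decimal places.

t = 1.7572

MSE = SSE/(n − 2) = 690800000/202 = 3.4198e+06.
SE(b₁) = √(MSE/Sₓₓ) = √(3.4198e+06/343.9) = 99.7205.
t = 175.2254 / 99.7205 = 1.7572.
df = n − 2 = 202.
Two-sided p ≈ 0.0804, which is < 0.1, so reject H₀.
There is evidence that gestational age is associated with infant birth weight.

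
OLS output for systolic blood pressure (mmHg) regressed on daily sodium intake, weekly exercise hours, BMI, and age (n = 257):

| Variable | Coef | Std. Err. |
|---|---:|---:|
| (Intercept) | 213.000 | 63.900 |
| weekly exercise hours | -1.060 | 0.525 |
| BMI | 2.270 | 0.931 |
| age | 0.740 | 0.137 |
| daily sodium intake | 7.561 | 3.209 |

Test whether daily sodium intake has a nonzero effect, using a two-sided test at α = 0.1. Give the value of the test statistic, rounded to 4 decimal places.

t = 2.3562

Read off: b = 7.561, SE = 3.209 for daily sodium intake.
H₀: β₁ = 0 vs H₁: β₁ ≠ 0.
t = 7.561 / 3.209 = 2.3562.
df = n − k − 1 = 257 − 4 − 1 = 252.
Two-sided p ≈ 0.0192, which is < 0.1, so reject H₀.
There is evidence that daily sodium intake is associated with systolic blood pressure, holding the other predictors fixed.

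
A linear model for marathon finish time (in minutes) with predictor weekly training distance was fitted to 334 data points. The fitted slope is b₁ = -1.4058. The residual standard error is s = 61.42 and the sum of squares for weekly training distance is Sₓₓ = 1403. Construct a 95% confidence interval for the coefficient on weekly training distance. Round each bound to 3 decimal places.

(-4.631, 1.820)

SE(b₁) = s/√Sₓₓ = 61.42/√1403 = 1.63976.
df = n − 2 = 332.
t* = t_{0.025, 332} = 1.967135.
Margin = t* × SE = 1.967135 × 1.63976 = 3.22563.
CI: -1.4058 ± 3.22563 → (-4.631, 1.820).
With 95% confidence, each one-unit increase in weekly training distance is associated with a change of between -4.631 and 1.820 minutes in marathon finish time.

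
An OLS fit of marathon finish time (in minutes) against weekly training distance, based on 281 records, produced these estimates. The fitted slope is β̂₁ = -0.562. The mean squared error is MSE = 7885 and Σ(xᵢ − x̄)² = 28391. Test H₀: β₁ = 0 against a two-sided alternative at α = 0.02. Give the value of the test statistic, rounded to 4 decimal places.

SE(β̂₁) = √(MSE/Sₓₓ) = √(7885/28391) = 0.527.
t = -0.562 / 0.527 = -1.0664.
df = n − 2 = 279.
Two-sided p ≈ 0.2872, which is ≥ 0.02, so fail to reject H₀.
The data do not give significant evidence of an association between weekly training distance and marathon finish time.

t = -1.0664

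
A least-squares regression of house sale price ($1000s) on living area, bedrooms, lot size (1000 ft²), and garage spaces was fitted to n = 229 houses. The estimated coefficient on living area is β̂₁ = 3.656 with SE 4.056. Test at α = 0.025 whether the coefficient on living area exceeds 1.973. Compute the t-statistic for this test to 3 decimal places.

t = 0.415

H₀: β₁ = 1.973 vs H₁: β₁ > 1.973.
t = (β̂₁ − β₁⁰)/SE = (3.656 − 1.973) / 4.056 = 0.415.
df = n − k − 1 = 229 − 4 − 1 = 224.
One-sided p ≈ 0.3393, which is ≥ 0.025, so fail to reject H₀.
The data do not give significant evidence that the true slope on living area exceeds 1.973 $1000s per unit, holding the other predictors fixed.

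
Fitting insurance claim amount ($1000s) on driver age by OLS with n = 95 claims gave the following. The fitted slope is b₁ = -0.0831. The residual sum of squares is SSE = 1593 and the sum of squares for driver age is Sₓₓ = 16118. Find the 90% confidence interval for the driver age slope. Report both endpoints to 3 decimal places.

(-0.137, -0.029)

MSE = SSE/(n − 2) = 1593/93 = 17.129.
SE(b₁) = √(MSE/Sₓₓ) = √(17.129/16118) = 0.0325995.
df = n − 2 = 93.
t* = t_{0.05, 93} = 1.661404.
Margin = t* × SE = 1.661404 × 0.0325995 = 0.05416.
CI: -0.0831 ± 0.05416 → (-0.137, -0.029).
With 90% confidence, each one-unit increase in driver age is associated with a change of between -0.137 and -0.029 $1000s in insurance claim amount.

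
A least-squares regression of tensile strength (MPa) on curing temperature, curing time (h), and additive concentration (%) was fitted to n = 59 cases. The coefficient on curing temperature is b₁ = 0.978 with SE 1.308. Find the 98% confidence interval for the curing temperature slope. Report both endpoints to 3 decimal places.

(-2.156, 4.112)

df = n − k − 1 = 59 − 3 − 1 = 55.
t* = t_{0.01, 55} = 2.396081.
Margin = t* × SE = 2.396081 × 1.308 = 3.13407.
CI: 0.978 ± 3.13407 → (-2.156, 4.112).
With 98% confidence, each one-unit increase in curing temperature is associated with a change of between -2.156 and 4.112 MPa in tensile strength, holding the other predictors fixed.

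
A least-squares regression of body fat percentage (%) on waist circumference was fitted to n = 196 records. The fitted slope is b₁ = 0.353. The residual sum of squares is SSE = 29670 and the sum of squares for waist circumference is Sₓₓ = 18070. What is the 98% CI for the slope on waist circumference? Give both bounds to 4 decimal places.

(0.1372, 0.5688)

MSE = SSE/(n − 2) = 29670/194 = 152.938.
SE(b₁) = √(MSE/Sₓₓ) = √(152.938/18070) = 0.0919981.
df = n − 2 = 194.
t* = t_{0.01, 194} = 2.345723.
Margin = t* × SE = 2.345723 × 0.0919981 = 0.215802.
CI: 0.353 ± 0.215802 → (0.1372, 0.5688).
With 98% confidence, each one-unit increase in waist circumference is associated with a change of between 0.1372 and 0.5688 % in body fat percentage.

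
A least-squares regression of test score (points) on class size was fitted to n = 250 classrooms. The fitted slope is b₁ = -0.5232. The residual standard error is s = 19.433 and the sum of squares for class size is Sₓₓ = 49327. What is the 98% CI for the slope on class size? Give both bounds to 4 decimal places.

SE(b₁) = s/√Sₓₓ = 19.433/√49327 = 0.0874979.
df = n − 2 = 248.
t* = t_{0.01, 248} = 2.341478.
Margin = t* × SE = 2.341478 × 0.0874979 = 0.204874.
CI: -0.5232 ± 0.204874 → (-0.7281, -0.3183).
With 98% confidence, each one-unit increase in class size is associated with a change of between -0.7281 and -0.3183 points in test score.

(-0.7281, -0.3183)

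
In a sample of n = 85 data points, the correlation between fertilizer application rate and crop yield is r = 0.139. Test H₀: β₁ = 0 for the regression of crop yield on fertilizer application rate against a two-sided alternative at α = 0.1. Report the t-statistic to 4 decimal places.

t = r·√(n − 2)/√(1 − r²) = 0.139·√83/√0.980679 = 1.2788.
df = n − 2 = 83.
Two-sided p ≈ 0.2045, which is ≥ 0.1, so fail to reject H₀.
The data do not give significant evidence of a linear association between fertilizer application rate and crop yield.

t = 1.2788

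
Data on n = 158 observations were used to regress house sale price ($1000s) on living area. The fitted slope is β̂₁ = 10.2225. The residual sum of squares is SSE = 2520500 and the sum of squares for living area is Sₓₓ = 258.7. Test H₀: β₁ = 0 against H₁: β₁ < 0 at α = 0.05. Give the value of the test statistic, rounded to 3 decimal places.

MSE = SSE/(n − 2) = 2520500/156 = 16157.1.
SE(β̂₁) = √(MSE/Sₓₓ) = √(16157.1/258.7) = 7.90283.
t = 10.2225 / 7.90283 = 1.294.
df = n − 2 = 156.
One-sided p ≈ 0.9011, which is ≥ 0.05, so fail to reject H₀.
The data do not give significant evidence that the true slope on living area is negative.

t = 1.294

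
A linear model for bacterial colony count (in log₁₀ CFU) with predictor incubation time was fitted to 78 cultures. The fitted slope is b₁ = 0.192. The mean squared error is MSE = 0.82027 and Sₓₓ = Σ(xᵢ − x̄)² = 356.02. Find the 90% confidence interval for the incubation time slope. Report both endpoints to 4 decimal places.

SE(b₁) = √(MSE/Sₓₓ) = √(0.82027/356.02) = 0.048.
df = n − 2 = 76.
t* = t_{0.05, 76} = 1.665151.
Margin = t* × SE = 1.665151 × 0.048 = 0.079927.
CI: 0.192 ± 0.079927 → (0.1121, 0.2719).
With 90% confidence, each one-unit increase in incubation time is associated with a change of between 0.1121 and 0.2719 log₁₀ CFU in bacterial colony count.

(0.1121, 0.2719)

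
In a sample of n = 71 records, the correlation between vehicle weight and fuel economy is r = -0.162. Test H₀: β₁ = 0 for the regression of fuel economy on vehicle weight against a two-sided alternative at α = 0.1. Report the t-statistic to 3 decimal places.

t = -1.364

t = r·√(n − 2)/√(1 − r²) = -0.162·√69/√0.973756 = -1.364.
df = n − 2 = 69.
Two-sided p ≈ 0.1771, which is ≥ 0.1, so fail to reject H₀.
The data do not give significant evidence of a linear association between vehicle weight and fuel economy.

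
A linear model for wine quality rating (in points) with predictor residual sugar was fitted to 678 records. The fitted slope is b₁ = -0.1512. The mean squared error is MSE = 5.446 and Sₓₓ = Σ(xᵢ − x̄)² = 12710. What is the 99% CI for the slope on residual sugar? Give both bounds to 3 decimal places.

(-0.205, -0.098)

SE(b₁) = √(MSE/Sₓₓ) = √(5.446/12710) = 0.0206998.
df = n − 2 = 676.
t* = t_{0.005, 676} = 2.583122.
Margin = t* × SE = 2.583122 × 0.0206998 = 0.05347.
CI: -0.1512 ± 0.05347 → (-0.205, -0.098).
With 99% confidence, each one-unit increase in residual sugar is associated with a change of between -0.205 and -0.098 points in wine quality rating.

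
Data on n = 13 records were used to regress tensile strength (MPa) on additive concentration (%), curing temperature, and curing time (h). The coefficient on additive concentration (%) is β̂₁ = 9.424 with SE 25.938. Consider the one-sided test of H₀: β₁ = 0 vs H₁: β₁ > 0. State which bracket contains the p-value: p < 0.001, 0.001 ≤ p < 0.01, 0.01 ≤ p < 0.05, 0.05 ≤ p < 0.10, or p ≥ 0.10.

t = 9.424 / 25.938 = 0.363.
df = n − k − 1 = 13 − 3 − 1 = 9.
One-sided p = P(T_{9} > t) ≈ 0.3624.
So p ≥ 0.10.

p ≥ 0.10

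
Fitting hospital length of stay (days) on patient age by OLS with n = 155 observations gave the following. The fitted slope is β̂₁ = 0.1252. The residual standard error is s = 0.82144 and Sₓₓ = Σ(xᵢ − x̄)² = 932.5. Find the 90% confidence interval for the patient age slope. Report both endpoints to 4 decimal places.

SE(β̂₁) = s/√Sₓₓ = 0.82144/√932.5 = 0.0268999.
df = n − 2 = 153.
t* = t_{0.05, 153} = 1.654874.
Margin = t* × SE = 1.654874 × 0.0268999 = 0.044516.
CI: 0.1252 ± 0.044516 → (0.0807, 0.1697).
With 90% confidence, each one-unit increase in patient age is associated with a change of between 0.0807 and 0.1697 days in hospital length of stay.

(0.0807, 0.1697)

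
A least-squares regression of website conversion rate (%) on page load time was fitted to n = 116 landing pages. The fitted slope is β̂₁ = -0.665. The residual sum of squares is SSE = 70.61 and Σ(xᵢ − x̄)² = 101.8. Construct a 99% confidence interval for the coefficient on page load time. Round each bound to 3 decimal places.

MSE = SSE/(n − 2) = 70.61/114 = 0.619386.
SE(β̂₁) = √(MSE/Sₓₓ) = √(0.619386/101.8) = 0.0780022.
df = n − 2 = 114.
t* = t_{0.005, 114} = 2.619645.
Margin = t* × SE = 2.619645 × 0.0780022 = 0.20434.
CI: -0.665 ± 0.20434 → (-0.869, -0.461).
With 99% confidence, each one-unit increase in page load time is associated with a change of between -0.869 and -0.461 % in website conversion rate.

(-0.869, -0.461)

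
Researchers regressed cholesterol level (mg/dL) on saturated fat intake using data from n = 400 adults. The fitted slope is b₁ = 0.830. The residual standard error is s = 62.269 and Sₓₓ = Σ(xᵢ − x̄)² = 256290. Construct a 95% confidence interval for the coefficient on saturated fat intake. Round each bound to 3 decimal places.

(0.588, 1.072)

SE(b₁) = s/√Sₓₓ = 62.269/√256290 = 0.123.
df = n − 2 = 398.
t* = t_{0.025, 398} = 1.965942.
Margin = t* × SE = 1.965942 × 0.123 = 0.24181.
CI: 0.830 ± 0.24181 → (0.588, 1.072).
With 95% confidence, each one-unit increase in saturated fat intake is associated with a change of between 0.588 and 1.072 mg/dL in cholesterol level.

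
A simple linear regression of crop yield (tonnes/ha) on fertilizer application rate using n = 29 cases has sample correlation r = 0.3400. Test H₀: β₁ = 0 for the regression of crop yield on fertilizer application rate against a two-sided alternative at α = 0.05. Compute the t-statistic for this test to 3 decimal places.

t = r·√(n − 2)/√(1 − r²) = 0.3400·√27/√0.8844 = 1.879.
df = n − 2 = 27.
Two-sided p ≈ 0.0711, which is ≥ 0.05, so fail to reject H₀.
The data do not give significant evidence of a linear association between fertilizer application rate and crop yield.

t = 1.879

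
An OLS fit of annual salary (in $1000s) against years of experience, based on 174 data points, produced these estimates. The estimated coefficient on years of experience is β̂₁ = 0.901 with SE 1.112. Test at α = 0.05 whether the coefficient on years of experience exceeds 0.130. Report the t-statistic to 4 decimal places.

H₀: β₁ = 0.130 vs H₁: β₁ > 0.130.
t = (β̂₁ − β₁⁰)/SE = (0.901 − 0.130) / 1.112 = 0.6933.
df = n − 2 = 174 − 2 = 172.
One-sided p ≈ 0.2445, which is ≥ 0.05, so fail to reject H₀.
The data do not give significant evidence that the true slope on years of experience exceeds 0.130 $1000s per unit.

t = 0.6933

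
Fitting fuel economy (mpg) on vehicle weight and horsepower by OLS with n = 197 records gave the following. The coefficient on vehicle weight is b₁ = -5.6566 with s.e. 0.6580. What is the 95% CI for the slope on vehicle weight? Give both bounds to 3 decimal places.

df = n − k − 1 = 197 − 2 − 1 = 194.
t* = t_{0.025, 194} = 1.972268.
Margin = t* × SE = 1.972268 × 0.6580 = 1.29775.
CI: -5.6566 ± 1.29775 → (-6.954, -4.359).
With 95% confidence, each one-unit increase in vehicle weight is associated with a change of between -6.954 and -4.359 mpg in fuel economy, holding the other predictors fixed.

(-6.954, -4.359)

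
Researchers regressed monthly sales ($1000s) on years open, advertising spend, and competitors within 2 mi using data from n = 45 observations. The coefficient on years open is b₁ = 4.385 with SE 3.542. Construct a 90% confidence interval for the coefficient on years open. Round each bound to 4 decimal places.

df = n − k − 1 = 45 − 3 − 1 = 41.
t* = t_{0.05, 41} = 1.682878.
Margin = t* × SE = 1.682878 × 3.542 = 5.960754.
CI: 4.385 ± 5.960754 → (-1.5758, 10.3458).
With 90% confidence, each one-unit increase in years open is associated with a change of between -1.5758 and 10.3458 $1000s in monthly sales, holding the other predictors fixed.

(-1.5758, 10.3458)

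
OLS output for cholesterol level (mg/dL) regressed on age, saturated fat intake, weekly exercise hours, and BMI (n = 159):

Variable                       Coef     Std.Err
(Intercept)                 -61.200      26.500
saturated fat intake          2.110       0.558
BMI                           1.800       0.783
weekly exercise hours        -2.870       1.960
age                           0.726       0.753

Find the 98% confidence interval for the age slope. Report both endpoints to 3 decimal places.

(-1.044, 2.496)

Read off: b = 0.726, SE = 0.753 for age.
df = n − k − 1 = 159 − 4 − 1 = 154.
t* = t_{0.01, 154} = 2.350806.
Margin = t* × SE = 2.350806 × 0.753 = 1.77016.
CI: 0.726 ± 1.77016 → (-1.044, 2.496).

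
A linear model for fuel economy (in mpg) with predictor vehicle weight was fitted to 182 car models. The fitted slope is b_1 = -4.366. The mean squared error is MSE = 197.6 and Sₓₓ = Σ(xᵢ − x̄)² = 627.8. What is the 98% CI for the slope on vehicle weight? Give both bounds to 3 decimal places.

(-5.683, -3.049)

SE(b_1) = √(MSE/Sₓₓ) = √(197.6/627.8) = 0.561026.
df = n − 2 = 180.
t* = t_{0.01, 180} = 2.347243.
Margin = t* × SE = 2.347243 × 0.561026 = 1.31686.
CI: -4.366 ± 1.31686 → (-5.683, -3.049).
With 98% confidence, each one-unit increase in vehicle weight is associated with a change of between -5.683 and -3.049 mpg in fuel economy.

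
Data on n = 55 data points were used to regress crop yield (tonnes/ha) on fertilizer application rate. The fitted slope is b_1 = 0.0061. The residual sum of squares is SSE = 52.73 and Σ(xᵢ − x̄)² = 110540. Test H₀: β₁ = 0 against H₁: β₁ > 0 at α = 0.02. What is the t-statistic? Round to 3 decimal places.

MSE = SSE/(n − 2) = 52.73/53 = 0.994906.
SE(b_1) = √(MSE/Sₓₓ) = √(0.994906/110540) = 0.00300007.
t = 0.0061 / 0.00300007 = 2.033.
df = n − 2 = 53.
One-sided p ≈ 0.0235, which is ≥ 0.02, so fail to reject H₀.
The data do not give significant evidence that the true slope on fertilizer application rate is positive.

t = 2.033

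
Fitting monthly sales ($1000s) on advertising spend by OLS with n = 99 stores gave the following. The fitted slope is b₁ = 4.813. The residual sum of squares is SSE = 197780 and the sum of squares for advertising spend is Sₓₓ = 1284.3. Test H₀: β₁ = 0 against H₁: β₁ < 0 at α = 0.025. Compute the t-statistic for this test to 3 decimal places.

MSE = SSE/(n − 2) = 197780/97 = 2038.97.
SE(b₁) = √(MSE/Sₓₓ) = √(2038.97/1284.3) = 1.26.
t = 4.813 / 1.26 = 3.820.
df = n − 2 = 97.
One-sided p ≈ 0.9999, which is ≥ 0.025, so fail to reject H₀.
The data do not give significant evidence that the true slope on advertising spend is negative.

t = 3.820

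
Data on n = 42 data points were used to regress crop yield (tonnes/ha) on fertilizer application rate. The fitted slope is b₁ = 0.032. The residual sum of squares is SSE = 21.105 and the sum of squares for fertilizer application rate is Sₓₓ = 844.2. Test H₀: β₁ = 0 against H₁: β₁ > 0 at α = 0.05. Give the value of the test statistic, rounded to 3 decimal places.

t = 1.280

MSE = SSE/(n − 2) = 21.105/40 = 0.527625.
SE(b₁) = √(MSE/Sₓₓ) = √(0.527625/844.2) = 0.025.
t = 0.032 / 0.025 = 1.280.
df = n − 2 = 40.
One-sided p ≈ 0.1040, which is ≥ 0.05, so fail to reject H₀.
The data do not give significant evidence that the true slope on fertilizer application rate is positive.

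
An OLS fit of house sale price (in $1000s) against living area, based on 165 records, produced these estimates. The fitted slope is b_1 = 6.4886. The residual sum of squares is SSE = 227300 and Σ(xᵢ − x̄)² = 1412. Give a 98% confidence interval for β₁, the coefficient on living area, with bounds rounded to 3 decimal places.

MSE = SSE/(n − 2) = 227300/163 = 1394.48.
SE(b_1) = √(MSE/Sₓₓ) = √(1394.48/1412) = 0.993776.
df = n − 2 = 163.
t* = t_{0.01, 163} = 2.349442.
Margin = t* × SE = 2.349442 × 0.993776 = 2.33482.
CI: 6.4886 ± 2.33482 → (4.154, 8.823).
With 98% confidence, each one-unit increase in living area is associated with a change of between 4.154 and 8.823 $1000s in house sale price.

(4.154, 8.823)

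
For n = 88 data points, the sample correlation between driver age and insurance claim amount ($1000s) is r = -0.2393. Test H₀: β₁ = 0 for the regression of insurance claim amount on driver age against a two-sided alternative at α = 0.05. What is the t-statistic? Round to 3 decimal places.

t = r·√(n − 2)/√(1 − r²) = -0.2393·√86/√0.942736 = -2.286.
df = n − 2 = 86.
Two-sided p ≈ 0.0247, which is < 0.05, so reject H₀.
There is evidence of a linear association between driver age and insurance claim amount.

t = -2.286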